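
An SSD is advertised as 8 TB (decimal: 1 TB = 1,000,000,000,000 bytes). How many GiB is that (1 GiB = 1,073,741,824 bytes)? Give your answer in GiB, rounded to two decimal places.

7,450.58 GiB

8 TB = 8 × 10^12 bytes = 8,000,000,000,000 bytes
1 GiB = 2^30 bytes = 1,073,741,824 bytes
8,000,000,000,000 / 1,073,741,824 = 7,450.58 GiB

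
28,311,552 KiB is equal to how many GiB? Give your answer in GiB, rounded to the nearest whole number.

28,311,552 KiB = 28,311,552 × 2^10 bytes = 28,991,029,248 bytes
1 GiB = 2^30 bytes = 1,073,741,824 bytes
28,991,029,248 / 1,073,741,824 = 27 GiB

27 GiB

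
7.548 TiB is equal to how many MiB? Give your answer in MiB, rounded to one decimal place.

7,914,651.6 MiB

7.548 TiB = 7.548 × 2^40 bytes = 8,299,113,766,453.248 bytes
1 MiB = 2^20 bytes = 1,048,576 bytes
8,299,113,766,453.248 / 1,048,576 = 7,914,651.6 MiB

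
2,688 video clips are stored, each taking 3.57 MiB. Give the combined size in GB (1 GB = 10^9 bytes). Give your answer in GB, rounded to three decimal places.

10.062 GB

Total = 2,688 × 3.57 MiB = 9596.16 MiB
= 9596.16 × 1,048,576 bytes = 10,062,303,068.16 bytes
1 GB = 1,000,000,000 bytes
10,062,303,068.16 / 1,000,000,000 = 10.062 GB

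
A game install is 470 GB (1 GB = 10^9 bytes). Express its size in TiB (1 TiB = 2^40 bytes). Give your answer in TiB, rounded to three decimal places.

470 GB × 1,000,000,000 bytes/GB = 470,000,000,000 bytes
1 TiB = 1,099,511,627,776 bytes
470,000,000,000 / 1,099,511,627,776 = 0.427 TiB

0.427 TiB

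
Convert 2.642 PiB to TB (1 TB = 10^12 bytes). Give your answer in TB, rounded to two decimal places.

2.642 PiB = 2.642 × 2^50 bytes = 2,974,627,553,878,212.608 bytes
1 TB = 1,000,000,000,000 bytes
2,974,627,553,878,212.608 / 1,000,000,000,000 = 2,974.63 TB

2,974.63 TB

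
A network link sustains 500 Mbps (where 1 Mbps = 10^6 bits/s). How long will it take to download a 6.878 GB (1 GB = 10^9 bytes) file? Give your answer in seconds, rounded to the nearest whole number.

110 seconds

6.878 GB = 6,878,000,000 bytes = 55,024,000,000 bits
500 Mbps = 500,000,000 bits/s
time = 55,024,000,000 / 500,000,000 = 110 s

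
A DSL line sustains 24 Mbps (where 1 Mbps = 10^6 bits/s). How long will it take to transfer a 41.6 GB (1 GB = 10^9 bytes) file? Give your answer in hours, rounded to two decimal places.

41.6 GB = 41,600,000,000 bytes = 332,800,000,000 bits
24 Mbps = 24,000,000 bits/s
time = 332,800,000,000 / 24,000,000 = 13,866.6667 s
13,866.6667 s / 3600 = 3.85 hours

3.85 hours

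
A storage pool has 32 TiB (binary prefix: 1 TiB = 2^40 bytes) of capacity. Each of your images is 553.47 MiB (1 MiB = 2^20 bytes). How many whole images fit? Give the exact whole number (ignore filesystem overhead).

60,625

Capacity: 32 TiB = 35,184,372,088,832 bytes
Per item: 553.47 MiB = 580,355,358.72 bytes
⌊35,184,372,088,832 / 580,355,358.72⌋ = 60,625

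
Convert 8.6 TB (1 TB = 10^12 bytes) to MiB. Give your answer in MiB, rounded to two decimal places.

8.6 TB × 1,000,000,000,000 bytes/TB = 8,600,000,000,000 bytes
1 MiB = 2^20 bytes = 1,048,576 bytes
8,600,000,000,000 / 1,048,576 = 8,201,599.12 MiB

8,201,599.12 MiB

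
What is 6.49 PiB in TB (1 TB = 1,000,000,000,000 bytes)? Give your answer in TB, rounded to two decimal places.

6.49 PiB = 6.49 × 2^50 bytes = 7,307,090,395,408,629.76 bytes
1 TB = 10^12 bytes = 1,000,000,000,000 bytes
7,307,090,395,408,629.76 / 1,000,000,000,000 = 7,307.09 TB

7,307.09 TB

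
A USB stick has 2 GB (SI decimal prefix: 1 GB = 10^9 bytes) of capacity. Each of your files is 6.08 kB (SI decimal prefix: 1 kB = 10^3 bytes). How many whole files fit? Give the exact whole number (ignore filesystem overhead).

328,947

Capacity: 2 GB = 2,000,000,000 bytes
Per item: 6.08 kB = 6,080 bytes
⌊2,000,000,000 / 6,080⌋ = 328,947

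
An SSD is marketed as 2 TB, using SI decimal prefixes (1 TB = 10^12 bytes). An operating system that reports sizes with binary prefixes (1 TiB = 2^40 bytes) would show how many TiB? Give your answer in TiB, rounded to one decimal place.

2 TB = 2 × 10^12 bytes = 2,000,000,000,000 bytes
1 TiB = 1,099,511,627,776 bytes
2,000,000,000,000 / 1,099,511,627,776 = 1.8 TiB

1.8 TiB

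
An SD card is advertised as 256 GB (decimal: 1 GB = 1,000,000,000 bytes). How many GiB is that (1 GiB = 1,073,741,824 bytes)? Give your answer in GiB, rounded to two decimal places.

256 GB = 256 × 10^9 bytes = 256,000,000,000 bytes
1 GiB = 1,073,741,824 bytes
256,000,000,000 / 1,073,741,824 = 238.42 GiB

238.42 GiB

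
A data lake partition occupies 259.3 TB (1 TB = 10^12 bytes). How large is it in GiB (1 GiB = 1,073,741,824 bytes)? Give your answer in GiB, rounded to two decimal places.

259.3 TB = 259.3 × 10^12 bytes = 259,300,000,000,000 bytes
1 GiB = 2^30 bytes = 1,073,741,824 bytes
259,300,000,000,000 / 1,073,741,824 = 241,491.94 GiB

241,491.94 GiB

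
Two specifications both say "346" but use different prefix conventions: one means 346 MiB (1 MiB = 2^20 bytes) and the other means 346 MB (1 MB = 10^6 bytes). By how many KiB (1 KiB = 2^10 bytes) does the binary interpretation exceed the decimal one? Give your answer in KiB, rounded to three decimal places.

346 MiB = 346 × 1,048,576 = 362,807,296 bytes
346 MB = 346 × 1,000,000 = 346,000,000 bytes
difference = 16,807,296 bytes
16,807,296 / 1,024 = 16,413.375 KiB

16,413.375 KiB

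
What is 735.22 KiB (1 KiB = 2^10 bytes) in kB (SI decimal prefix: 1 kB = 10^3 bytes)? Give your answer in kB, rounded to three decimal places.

752.865 kB

735.22 KiB × 1,024 bytes/KiB = 752,865.28 bytes
1 kB = 10^3 bytes = 1,000 bytes
752,865.28 / 1,000 = 752.865 kB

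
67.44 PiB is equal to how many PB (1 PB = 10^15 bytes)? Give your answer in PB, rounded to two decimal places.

75.93 PB

67.44 PiB × 1,125,899,906,842,624 bytes/PiB = 75,930,689,717,466,562.56 bytes
1 PB = 10^15 bytes = 1,000,000,000,000,000 bytes
75,930,689,717,466,562.56 / 1,000,000,000,000,000 = 75.93 PB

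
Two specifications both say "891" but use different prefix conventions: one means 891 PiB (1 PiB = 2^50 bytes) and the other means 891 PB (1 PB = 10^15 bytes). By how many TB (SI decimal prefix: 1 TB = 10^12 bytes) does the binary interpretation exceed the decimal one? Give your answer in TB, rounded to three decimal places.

112,176.817 TB

891 PiB = 891 × 1,125,899,906,842,624 = 1,003,176,816,996,777,984 bytes
891 PB = 891 × 1,000,000,000,000,000 = 891,000,000,000,000,000 bytes
difference = 112,176,816,996,777,984 bytes
112,176,816,996,777,984 / 1,000,000,000,000 = 112,176.817 TB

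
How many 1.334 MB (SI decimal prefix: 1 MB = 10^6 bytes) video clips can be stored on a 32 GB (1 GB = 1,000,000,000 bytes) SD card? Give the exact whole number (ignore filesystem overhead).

Capacity: 32 GB = 32,000,000,000 bytes
Per item: 1.334 MB = 1,334,000 bytes
⌊32,000,000,000 / 1,334,000⌋ = 23,988

23,988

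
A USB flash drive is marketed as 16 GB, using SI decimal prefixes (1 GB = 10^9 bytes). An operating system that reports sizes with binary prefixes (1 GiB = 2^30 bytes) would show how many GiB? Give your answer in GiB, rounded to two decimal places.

16 GB × 1,000,000,000 bytes/GB = 16,000,000,000 bytes
1 GiB = 2^30 bytes = 1,073,741,824 bytes
16,000,000,000 / 1,073,741,824 = 14.90 GiB

14.90 GiB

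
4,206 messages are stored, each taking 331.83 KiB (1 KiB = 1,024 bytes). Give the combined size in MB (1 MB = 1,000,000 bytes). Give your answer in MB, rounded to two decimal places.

Total = 4,206 × 331.83 KiB = 1395676.98 KiB
= 1395676.98 × 1,024 bytes = 1,429,173,227.52 bytes
1 MB = 1,000,000 bytes
1,429,173,227.52 / 1,000,000 = 1,429.17 MB

1,429.17 MB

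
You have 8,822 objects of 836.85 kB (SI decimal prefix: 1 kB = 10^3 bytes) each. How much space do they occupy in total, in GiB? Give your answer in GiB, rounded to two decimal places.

6.88 GiB

Total = 8,822 × 836.85 kB = 7382690.7 kB
= 7382690.7 × 1,000 bytes = 7,382,690,700 bytes
1 GiB = 1,073,741,824 bytes
7,382,690,700 / 1,073,741,824 = 6.88 GiB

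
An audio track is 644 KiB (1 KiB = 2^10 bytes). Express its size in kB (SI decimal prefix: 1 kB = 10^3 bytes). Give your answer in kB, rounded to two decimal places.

644 KiB = 644 × 2^10 bytes = 659,456 bytes
1 kB = 1,000 bytes
659,456 / 1,000 = 659.46 kB

659.46 kB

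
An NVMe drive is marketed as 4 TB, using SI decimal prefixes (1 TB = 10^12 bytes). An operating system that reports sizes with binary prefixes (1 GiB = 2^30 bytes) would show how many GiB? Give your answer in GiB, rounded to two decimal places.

4 TB × 1,000,000,000,000 bytes/TB = 4,000,000,000,000 bytes
1 GiB = 1,073,741,824 bytes
4,000,000,000,000 / 1,073,741,824 = 3,725.29 GiB

3,725.29 GiB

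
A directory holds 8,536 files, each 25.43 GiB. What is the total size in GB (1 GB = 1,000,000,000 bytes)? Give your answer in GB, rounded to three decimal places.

Total = 8,536 × 25.43 GiB = 217070.48 GiB
= 217070.48 × 1,073,741,824 bytes = 233,077,653,131,755.52 bytes
1 GB = 1,000,000,000 bytes
233,077,653,131,755.52 / 1,000,000,000 = 233,077.653 GB

233,077.653 GB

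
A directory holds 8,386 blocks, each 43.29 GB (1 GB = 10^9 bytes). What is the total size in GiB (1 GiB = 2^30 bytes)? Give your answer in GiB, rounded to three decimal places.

338,097.978 GiB

Total = 8,386 × 43.29 GB = 363029.94 GB
= 363029.94 × 1,000,000,000 bytes = 363,029,940,000,000 bytes
1 GiB = 1,073,741,824 bytes
363,029,940,000,000 / 1,073,741,824 = 338,097.978 GiB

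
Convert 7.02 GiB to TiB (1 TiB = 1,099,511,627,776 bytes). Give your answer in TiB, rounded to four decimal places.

0.0069 TiB

7.02 GiB × 1,073,741,824 bytes/GiB = 7,537,667,604.48 bytes
1 TiB = 2^40 bytes = 1,099,511,627,776 bytes
7,537,667,604.48 / 1,099,511,627,776 = 0.0069 TiB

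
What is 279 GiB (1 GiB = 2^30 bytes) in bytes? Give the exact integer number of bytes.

299,573,968,896 bytes

279 × 1,073,741,824 = 299,573,968,896 bytes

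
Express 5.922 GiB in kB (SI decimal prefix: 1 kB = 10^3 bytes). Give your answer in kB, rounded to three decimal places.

5.922 GiB = 5.922 × 2^30 bytes = 6,358,699,081.728 bytes
1 kB = 10^3 bytes = 1,000 bytes
6,358,699,081.728 / 1,000 = 6,358,699.082 kB

6,358,699.082 kB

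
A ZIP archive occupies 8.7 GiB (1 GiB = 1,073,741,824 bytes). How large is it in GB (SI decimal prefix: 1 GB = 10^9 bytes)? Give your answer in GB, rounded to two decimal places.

8.7 GiB = 8.7 × 2^30 bytes = 9,341,553,868.8 bytes
1 GB = 10^9 bytes = 1,000,000,000 bytes
9,341,553,868.8 / 1,000,000,000 = 9.34 GB

9.34 GB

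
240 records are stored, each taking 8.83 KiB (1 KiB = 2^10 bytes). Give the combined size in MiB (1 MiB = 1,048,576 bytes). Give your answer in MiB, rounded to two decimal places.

2.07 MiB

Total = 240 × 8.83 KiB = 2119.2 KiB
= 2119.2 × 1,024 bytes = 2,170,060.8 bytes
1 MiB = 1,048,576 bytes
2,170,060.8 / 1,048,576 = 2.07 MiB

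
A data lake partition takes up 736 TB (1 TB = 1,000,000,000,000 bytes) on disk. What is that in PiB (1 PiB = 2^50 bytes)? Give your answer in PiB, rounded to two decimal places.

736 TB = 736 × 10^12 bytes = 736,000,000,000,000 bytes
1 PiB = 2^50 bytes = 1,125,899,906,842,624 bytes
736,000,000,000,000 / 1,125,899,906,842,624 = 0.65 PiB

0.65 PiB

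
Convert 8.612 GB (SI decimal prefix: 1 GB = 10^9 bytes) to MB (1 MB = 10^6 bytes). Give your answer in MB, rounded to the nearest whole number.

8,612 MB

8.612 GB = 8.612 × 10^9 bytes = 8,612,000,000 bytes
1 MB = 10^6 bytes = 1,000,000 bytes
8,612,000,000 / 1,000,000 = 8,612 MB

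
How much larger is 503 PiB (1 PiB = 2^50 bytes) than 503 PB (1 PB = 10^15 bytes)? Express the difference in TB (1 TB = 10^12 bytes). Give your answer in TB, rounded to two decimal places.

63,327.65 TB

503 PiB = 503 × 1,125,899,906,842,624 = 566,327,653,141,839,872 bytes
503 PB = 503 × 1,000,000,000,000,000 = 503,000,000,000,000,000 bytes
difference = 63,327,653,141,839,872 bytes
63,327,653,141,839,872 / 1,000,000,000,000 = 63,327.65 TB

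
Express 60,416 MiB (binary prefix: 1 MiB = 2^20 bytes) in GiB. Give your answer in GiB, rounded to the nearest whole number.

60,416 MiB = 60,416 × 2^20 bytes = 63,350,767,616 bytes
1 GiB = 2^30 bytes = 1,073,741,824 bytes
63,350,767,616 / 1,073,741,824 = 59 GiB

59 GiB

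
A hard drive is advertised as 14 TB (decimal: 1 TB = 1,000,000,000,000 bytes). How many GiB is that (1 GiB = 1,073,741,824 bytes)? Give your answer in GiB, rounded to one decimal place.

13,038.5 GiB

14 TB × 1,000,000,000,000 bytes/TB = 14,000,000,000,000 bytes
1 GiB = 1,073,741,824 bytes
14,000,000,000,000 / 1,073,741,824 = 13,038.5 GiB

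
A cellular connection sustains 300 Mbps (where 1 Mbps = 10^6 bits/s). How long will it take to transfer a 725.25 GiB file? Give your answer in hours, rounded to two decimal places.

725.25 GiB = 778,731,257,856 bytes = 6,229,850,062,848 bits
300 Mbps = 300,000,000 bits/s
time = 6,229,850,062,848 / 300,000,000 = 20,766.1669 s
20,766.1669 s / 3600 = 5.77 hours

5.77 hours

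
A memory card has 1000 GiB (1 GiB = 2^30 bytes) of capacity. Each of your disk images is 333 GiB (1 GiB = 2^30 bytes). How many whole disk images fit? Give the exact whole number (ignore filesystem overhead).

3

Capacity: 1000 GiB = 1,073,741,824,000 bytes
Per item: 333 GiB = 357,556,027,392 bytes
⌊1,073,741,824,000 / 357,556,027,392⌋ = 3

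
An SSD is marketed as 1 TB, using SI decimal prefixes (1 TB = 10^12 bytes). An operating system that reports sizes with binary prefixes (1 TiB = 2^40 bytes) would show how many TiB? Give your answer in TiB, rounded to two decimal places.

0.91 TiB

1 TB = 1 × 10^12 bytes = 1,000,000,000,000 bytes
1 TiB = 2^40 bytes = 1,099,511,627,776 bytes
1,000,000,000,000 / 1,099,511,627,776 = 0.91 TiB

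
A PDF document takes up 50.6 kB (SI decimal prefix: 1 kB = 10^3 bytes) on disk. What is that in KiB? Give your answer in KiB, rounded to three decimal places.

50.6 kB × 1,000 bytes/kB = 50,600 bytes
1 KiB = 2^10 bytes = 1,024 bytes
50,600 / 1,024 = 49.414 KiB

49.414 KiB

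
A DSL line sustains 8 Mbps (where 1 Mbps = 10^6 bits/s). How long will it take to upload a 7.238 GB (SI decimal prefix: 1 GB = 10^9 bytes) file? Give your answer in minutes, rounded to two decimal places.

7.238 GB = 7,238,000,000 bytes = 57,904,000,000 bits
8 Mbps = 8,000,000 bits/s
time = 57,904,000,000 / 8,000,000 = 7,238.000 s
7,238.000 s / 60 = 120.63 minutes

120.63 minutes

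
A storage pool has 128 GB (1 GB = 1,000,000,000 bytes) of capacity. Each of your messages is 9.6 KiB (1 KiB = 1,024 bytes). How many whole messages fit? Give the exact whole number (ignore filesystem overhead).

Capacity: 128 GB = 128,000,000,000 bytes
Per item: 9.6 KiB = 9,830.4 bytes
⌊128,000,000,000 / 9,830.4⌋ = 13,020,833

13,020,833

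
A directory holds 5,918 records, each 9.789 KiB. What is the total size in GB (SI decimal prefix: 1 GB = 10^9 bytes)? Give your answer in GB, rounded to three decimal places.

Total = 5,918 × 9.789 KiB = 57931.302 KiB
= 57931.302 × 1,024 bytes = 59,321,653.248 bytes
1 GB = 1,000,000,000 bytes
59,321,653.248 / 1,000,000,000 = 0.059 GB

0.059 GB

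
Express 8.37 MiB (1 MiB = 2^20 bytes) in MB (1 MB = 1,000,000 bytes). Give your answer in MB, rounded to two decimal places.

8.78 MB

8.37 MiB × 1,048,576 bytes/MiB = 8,776,581.12 bytes
1 MB = 1,000,000 bytes
8,776,581.12 / 1,000,000 = 8.78 MB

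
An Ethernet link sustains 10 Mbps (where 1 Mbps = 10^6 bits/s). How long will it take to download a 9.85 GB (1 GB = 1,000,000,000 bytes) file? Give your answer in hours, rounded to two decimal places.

2.19 hours

9.85 GB = 9,850,000,000 bytes = 78,800,000,000 bits
10 Mbps = 10,000,000 bits/s
time = 78,800,000,000 / 10,000,000 = 7,880.0000 s
7,880.0000 s / 3600 = 2.19 hours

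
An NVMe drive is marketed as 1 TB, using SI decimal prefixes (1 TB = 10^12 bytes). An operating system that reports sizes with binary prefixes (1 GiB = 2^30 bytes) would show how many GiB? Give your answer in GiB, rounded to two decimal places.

931.32 GiB

1 TB = 1 × 10^12 bytes = 1,000,000,000,000 bytes
1 GiB = 1,073,741,824 bytes
1,000,000,000,000 / 1,073,741,824 = 931.32 GiB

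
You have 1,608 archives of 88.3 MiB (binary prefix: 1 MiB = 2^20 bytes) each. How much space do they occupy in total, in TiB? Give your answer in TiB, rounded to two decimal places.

0.14 TiB

Total = 1,608 × 88.3 MiB = 141986.4 MiB
= 141986.4 × 1,048,576 bytes = 148,883,531,366.4 bytes
1 TiB = 1,099,511,627,776 bytes
148,883,531,366.4 / 1,099,511,627,776 = 0.14 TiB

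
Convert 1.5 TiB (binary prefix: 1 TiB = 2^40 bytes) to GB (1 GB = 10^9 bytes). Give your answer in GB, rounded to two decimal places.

1.5 TiB × 1,099,511,627,776 bytes/TiB = 1,649,267,441,664 bytes
1 GB = 10^9 bytes = 1,000,000,000 bytes
1,649,267,441,664 / 1,000,000,000 = 1,649.27 GB

1,649.27 GB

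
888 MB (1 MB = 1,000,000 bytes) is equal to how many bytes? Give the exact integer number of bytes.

888,000,000 bytes

888 × 1,000,000 = 888,000,000 bytes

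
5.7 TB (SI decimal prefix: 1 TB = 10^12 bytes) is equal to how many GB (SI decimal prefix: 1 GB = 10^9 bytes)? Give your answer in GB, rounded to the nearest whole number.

5.7 TB × 1,000,000,000,000 bytes/TB = 5,700,000,000,000 bytes
1 GB = 1,000,000,000 bytes
5,700,000,000,000 / 1,000,000,000 = 5,700 GB

5,700 GB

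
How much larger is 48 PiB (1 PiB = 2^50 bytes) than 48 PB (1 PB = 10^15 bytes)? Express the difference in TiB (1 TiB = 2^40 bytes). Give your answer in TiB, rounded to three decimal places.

48 PiB = 48 × 1,125,899,906,842,624 = 54,043,195,528,445,952 bytes
48 PB = 48 × 1,000,000,000,000,000 = 48,000,000,000,000,000 bytes
difference = 6,043,195,528,445,952 bytes
6,043,195,528,445,952 / 1,099,511,627,776 = 5,496.254 TiB

5,496.254 TiB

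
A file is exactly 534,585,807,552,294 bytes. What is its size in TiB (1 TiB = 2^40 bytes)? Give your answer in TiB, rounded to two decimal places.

534,585,807,552,294 bytes given.
1 TiB = 2^40 bytes = 1,099,511,627,776 bytes
534,585,807,552,294 / 1,099,511,627,776 = 486.20 TiB

486.20 TiB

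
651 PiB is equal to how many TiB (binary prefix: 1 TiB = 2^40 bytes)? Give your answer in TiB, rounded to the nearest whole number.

651 PiB = 651 × 2^50 bytes = 732,960,839,354,548,224 bytes
1 TiB = 1,099,511,627,776 bytes
732,960,839,354,548,224 / 1,099,511,627,776 = 666,624 TiB

666,624 TiB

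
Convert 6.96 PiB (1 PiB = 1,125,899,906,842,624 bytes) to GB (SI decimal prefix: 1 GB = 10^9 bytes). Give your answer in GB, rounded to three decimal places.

6.96 PiB × 1,125,899,906,842,624 bytes/PiB = 7,836,263,351,624,663.04 bytes
1 GB = 10^9 bytes = 1,000,000,000 bytes
7,836,263,351,624,663.04 / 1,000,000,000 = 7,836,263.352 GB

7,836,263.352 GB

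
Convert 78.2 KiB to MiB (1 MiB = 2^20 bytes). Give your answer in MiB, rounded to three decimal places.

0.076 MiB

78.2 KiB × 1,024 bytes/KiB = 80,076.8 bytes
1 MiB = 1,048,576 bytes
80,076.8 / 1,048,576 = 0.076 MiB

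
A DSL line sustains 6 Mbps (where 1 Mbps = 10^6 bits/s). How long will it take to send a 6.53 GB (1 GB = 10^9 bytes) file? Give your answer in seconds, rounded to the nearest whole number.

8,707 seconds

6.53 GB = 6,530,000,000 bytes = 52,240,000,000 bits
6 Mbps = 6,000,000 bits/s
time = 52,240,000,000 / 6,000,000 = 8,707 s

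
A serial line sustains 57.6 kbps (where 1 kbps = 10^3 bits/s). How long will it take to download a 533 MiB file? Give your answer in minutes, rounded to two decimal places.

533 MiB = 558,891,008 bytes = 4,471,128,064 bits
57.6 kbps = 57,600 bits/s
time = 4,471,128,064 / 57,600 = 77,623.751 s
77,623.751 s / 60 = 1,293.73 minutes

1,293.73 minutes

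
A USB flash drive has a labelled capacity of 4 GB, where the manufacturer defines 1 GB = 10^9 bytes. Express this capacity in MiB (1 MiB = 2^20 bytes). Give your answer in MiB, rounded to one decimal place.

3,814.7 MiB

4 GB = 4 × 10^9 bytes = 4,000,000,000 bytes
1 MiB = 2^20 bytes = 1,048,576 bytes
4,000,000,000 / 1,048,576 = 3,814.7 MiB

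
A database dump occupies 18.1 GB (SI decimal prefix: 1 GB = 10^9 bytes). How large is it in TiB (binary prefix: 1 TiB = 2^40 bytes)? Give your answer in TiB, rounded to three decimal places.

0.016 TiB

18.1 GB = 18.1 × 10^9 bytes = 18,100,000,000 bytes
1 TiB = 2^40 bytes = 1,099,511,627,776 bytes
18,100,000,000 / 1,099,511,627,776 = 0.016 TiB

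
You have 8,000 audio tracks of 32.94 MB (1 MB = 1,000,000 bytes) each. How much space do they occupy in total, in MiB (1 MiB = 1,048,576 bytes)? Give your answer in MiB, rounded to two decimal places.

251,312.26 MiB

Total = 8,000 × 32.94 MB = 263,520 MB
= 263,520 × 1,000,000 bytes = 263,520,000,000 bytes
1 MiB = 1,048,576 bytes
263,520,000,000 / 1,048,576 = 251,312.26 MiB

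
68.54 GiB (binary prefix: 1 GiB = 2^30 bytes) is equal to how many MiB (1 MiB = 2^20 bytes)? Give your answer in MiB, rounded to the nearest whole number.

70,185 MiB

68.54 GiB = 68.54 × 2^30 bytes = 73,594,264,616.96 bytes
1 MiB = 2^20 bytes = 1,048,576 bytes
73,594,264,616.96 / 1,048,576 = 70,185 MiB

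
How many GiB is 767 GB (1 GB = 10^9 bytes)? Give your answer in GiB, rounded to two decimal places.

767 GB = 767 × 10^9 bytes = 767,000,000,000 bytes
1 GiB = 1,073,741,824 bytes
767,000,000,000 / 1,073,741,824 = 714.32 GiB

714.32 GiB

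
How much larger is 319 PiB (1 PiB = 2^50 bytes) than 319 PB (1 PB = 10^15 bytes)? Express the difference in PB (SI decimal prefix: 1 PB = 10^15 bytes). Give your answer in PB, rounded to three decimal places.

40.162 PB

319 PiB = 319 × 1,125,899,906,842,624 = 359,162,070,282,797,056 bytes
319 PB = 319 × 1,000,000,000,000,000 = 319,000,000,000,000,000 bytes
difference = 40,162,070,282,797,056 bytes
40,162,070,282,797,056 / 1,000,000,000,000,000 = 40.162 PB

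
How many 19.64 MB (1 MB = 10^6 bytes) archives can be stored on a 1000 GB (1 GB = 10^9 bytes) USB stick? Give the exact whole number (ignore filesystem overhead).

50,916

Capacity: 1000 GB = 1,000,000,000,000 bytes
Per item: 19.64 MB = 19,640,000 bytes
⌊1,000,000,000,000 / 19,640,000⌋ = 50,916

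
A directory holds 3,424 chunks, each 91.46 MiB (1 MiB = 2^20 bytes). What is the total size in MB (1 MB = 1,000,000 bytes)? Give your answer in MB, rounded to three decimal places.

Total = 3,424 × 91.46 MiB = 313159.04 MiB
= 313159.04 × 1,048,576 bytes = 328,371,053,527.04 bytes
1 MB = 1,000,000 bytes
328,371,053,527.04 / 1,000,000 = 328,371.054 MB

328,371.054 MB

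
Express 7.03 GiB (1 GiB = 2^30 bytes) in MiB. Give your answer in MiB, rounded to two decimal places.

7,198.72 MiB

7.03 GiB = 7.03 × 2^30 bytes = 7,548,405,022.72 bytes
1 MiB = 2^20 bytes = 1,048,576 bytes
7,548,405,022.72 / 1,048,576 = 7,198.72 MiB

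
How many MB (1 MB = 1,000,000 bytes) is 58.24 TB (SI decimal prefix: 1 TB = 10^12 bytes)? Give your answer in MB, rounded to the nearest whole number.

58,240,000 MB

58.24 TB × 1,000,000,000,000 bytes/TB = 58,240,000,000,000 bytes
1 MB = 10^6 bytes = 1,000,000 bytes
58,240,000,000,000 / 1,000,000 = 58,240,000 MB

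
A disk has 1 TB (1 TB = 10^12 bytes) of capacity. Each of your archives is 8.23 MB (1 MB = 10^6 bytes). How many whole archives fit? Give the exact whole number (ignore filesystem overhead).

121,506

Capacity: 1 TB = 1,000,000,000,000 bytes
Per item: 8.23 MB = 8,230,000 bytes
⌊1,000,000,000,000 / 8,230,000⌋ = 121,506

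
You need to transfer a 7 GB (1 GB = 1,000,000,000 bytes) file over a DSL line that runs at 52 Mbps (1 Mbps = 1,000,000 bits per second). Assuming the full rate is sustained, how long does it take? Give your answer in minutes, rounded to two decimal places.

17.95 minutes

7 GB = 7,000,000,000 bytes = 56,000,000,000 bits
52 Mbps = 52,000,000 bits/s
time = 56,000,000,000 / 52,000,000 = 1,076.923 s
1,076.923 s / 60 = 17.95 minutes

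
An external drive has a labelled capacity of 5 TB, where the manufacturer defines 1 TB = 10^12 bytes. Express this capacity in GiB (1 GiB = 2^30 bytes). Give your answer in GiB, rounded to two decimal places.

4,656.61 GiB

5 TB = 5 × 10^12 bytes = 5,000,000,000,000 bytes
1 GiB = 2^30 bytes = 1,073,741,824 bytes
5,000,000,000,000 / 1,073,741,824 = 4,656.61 GiB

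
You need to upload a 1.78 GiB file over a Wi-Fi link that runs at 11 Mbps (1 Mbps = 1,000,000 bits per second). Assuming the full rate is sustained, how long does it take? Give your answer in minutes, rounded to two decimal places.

1.78 GiB = 1,911,260,446.72 bytes = 15,290,083,573.76 bits
11 Mbps = 11,000,000 bits/s
time = 15,290,083,573.76 / 11,000,000 = 1,390.008 s
1,390.008 s / 60 = 23.17 minutes

23.17 minutes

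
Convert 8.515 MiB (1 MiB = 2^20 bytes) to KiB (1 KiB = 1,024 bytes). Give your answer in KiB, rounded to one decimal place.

8,719.4 KiB

8.515 MiB × 1,048,576 bytes/MiB = 8,928,624.64 bytes
1 KiB = 1,024 bytes
8,928,624.64 / 1,024 = 8,719.4 KiB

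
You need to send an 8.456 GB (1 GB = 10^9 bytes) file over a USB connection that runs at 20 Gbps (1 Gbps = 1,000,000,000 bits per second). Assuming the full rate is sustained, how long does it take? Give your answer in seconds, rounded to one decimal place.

3.4 seconds

8.456 GB = 8,456,000,000 bytes = 67,648,000,000 bits
20 Gbps = 20,000,000,000 bits/s
time = 67,648,000,000 / 20,000,000,000 = 3.4 s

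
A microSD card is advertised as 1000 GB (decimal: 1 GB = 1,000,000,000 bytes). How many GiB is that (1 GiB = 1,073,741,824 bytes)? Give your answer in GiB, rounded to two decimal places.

1000 GB = 1000 × 10^9 bytes = 1,000,000,000,000 bytes
1 GiB = 1,073,741,824 bytes
1,000,000,000,000 / 1,073,741,824 = 931.32 GiB

931.32 GiB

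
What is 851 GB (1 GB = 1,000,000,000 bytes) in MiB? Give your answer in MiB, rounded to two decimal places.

811,576.84 MiB

851 GB × 1,000,000,000 bytes/GB = 851,000,000,000 bytes
1 MiB = 2^20 bytes = 1,048,576 bytes
851,000,000,000 / 1,048,576 = 811,576.84 MiB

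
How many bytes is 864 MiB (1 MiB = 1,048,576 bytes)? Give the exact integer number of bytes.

905,969,664 bytes

864 × 1,048,576 = 905,969,664 bytes  (1 MiB = 2^20 bytes)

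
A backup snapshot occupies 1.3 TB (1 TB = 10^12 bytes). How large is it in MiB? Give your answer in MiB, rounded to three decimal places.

1.3 TB = 1.3 × 10^12 bytes = 1,300,000,000,000 bytes
1 MiB = 1,048,576 bytes
1,300,000,000,000 / 1,048,576 = 1,239,776.611 MiB

1,239,776.611 MiB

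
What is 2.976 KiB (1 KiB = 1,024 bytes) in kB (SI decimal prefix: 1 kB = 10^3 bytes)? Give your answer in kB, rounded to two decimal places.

3.05 kB

2.976 KiB = 2.976 × 2^10 bytes = 3,047.424 bytes
1 kB = 10^3 bytes = 1,000 bytes
3,047.424 / 1,000 = 3.05 kB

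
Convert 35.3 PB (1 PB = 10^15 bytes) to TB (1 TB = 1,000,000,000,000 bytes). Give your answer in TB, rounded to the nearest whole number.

35.3 PB = 35.3 × 10^15 bytes = 35,300,000,000,000,000 bytes
1 TB = 1,000,000,000,000 bytes
35,300,000,000,000,000 / 1,000,000,000,000 = 35,300 TB

35,300 TB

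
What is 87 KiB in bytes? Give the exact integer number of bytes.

89,088 bytes

87 × 1,024 = 89,088 bytes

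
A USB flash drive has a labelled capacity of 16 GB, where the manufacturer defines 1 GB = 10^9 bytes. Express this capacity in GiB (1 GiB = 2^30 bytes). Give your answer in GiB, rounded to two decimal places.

16 GB = 16 × 10^9 bytes = 16,000,000,000 bytes
1 GiB = 1,073,741,824 bytes
16,000,000,000 / 1,073,741,824 = 14.90 GiB

14.90 GiB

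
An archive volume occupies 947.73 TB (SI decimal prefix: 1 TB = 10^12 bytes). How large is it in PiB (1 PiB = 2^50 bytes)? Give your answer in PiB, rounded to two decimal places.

947.73 TB = 947.73 × 10^12 bytes = 947,730,000,000,000 bytes
1 PiB = 2^50 bytes = 1,125,899,906,842,624 bytes
947,730,000,000,000 / 1,125,899,906,842,624 = 0.84 PiB

0.84 PiB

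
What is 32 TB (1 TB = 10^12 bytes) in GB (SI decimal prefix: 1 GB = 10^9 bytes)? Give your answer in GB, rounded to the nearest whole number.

32 TB = 32 × 10^12 bytes = 32,000,000,000,000 bytes
1 GB = 10^9 bytes = 1,000,000,000 bytes
32,000,000,000,000 / 1,000,000,000 = 32,000 GB

32,000 GB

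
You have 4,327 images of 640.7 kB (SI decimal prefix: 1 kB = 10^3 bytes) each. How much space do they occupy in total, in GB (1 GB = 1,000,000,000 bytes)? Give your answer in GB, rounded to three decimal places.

Total = 4,327 × 640.7 kB = 2772308.9 kB
= 2772308.9 × 1,000 bytes = 2,772,308,900 bytes
1 GB = 1,000,000,000 bytes
2,772,308,900 / 1,000,000,000 = 2.772 GB

2.772 GB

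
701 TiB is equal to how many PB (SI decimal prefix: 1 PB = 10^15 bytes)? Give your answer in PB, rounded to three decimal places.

0.771 PB

701 TiB = 701 × 2^40 bytes = 770,757,651,070,976 bytes
1 PB = 10^15 bytes = 1,000,000,000,000,000 bytes
770,757,651,070,976 / 1,000,000,000,000,000 = 0.771 PB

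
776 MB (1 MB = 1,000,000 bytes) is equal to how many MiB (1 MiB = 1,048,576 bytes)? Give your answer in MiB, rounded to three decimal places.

740.051 MiB

776 MB = 776 × 10^6 bytes = 776,000,000 bytes
1 MiB = 1,048,576 bytes
776,000,000 / 1,048,576 = 740.051 MiB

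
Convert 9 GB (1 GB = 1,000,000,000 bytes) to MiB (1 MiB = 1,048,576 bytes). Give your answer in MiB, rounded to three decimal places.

9 GB = 9 × 10^9 bytes = 9,000,000,000 bytes
1 MiB = 2^20 bytes = 1,048,576 bytes
9,000,000,000 / 1,048,576 = 8,583.069 MiB

8,583.069 MiB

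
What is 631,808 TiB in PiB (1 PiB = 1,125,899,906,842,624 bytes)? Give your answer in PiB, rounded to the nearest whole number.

631,808 TiB × 1,099,511,627,776 bytes/TiB = 694,680,242,521,899,008 bytes
1 PiB = 1,125,899,906,842,624 bytes
694,680,242,521,899,008 / 1,125,899,906,842,624 = 617 PiB

617 PiB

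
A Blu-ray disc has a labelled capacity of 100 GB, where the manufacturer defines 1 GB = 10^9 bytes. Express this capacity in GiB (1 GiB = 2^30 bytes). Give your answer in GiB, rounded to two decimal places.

100 GB = 100 × 10^9 bytes = 100,000,000,000 bytes
1 GiB = 1,073,741,824 bytes
100,000,000,000 / 1,073,741,824 = 93.13 GiB

93.13 GiB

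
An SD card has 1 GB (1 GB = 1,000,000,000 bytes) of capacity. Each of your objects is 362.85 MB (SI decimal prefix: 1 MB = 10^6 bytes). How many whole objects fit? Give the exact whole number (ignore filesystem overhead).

2

Capacity: 1 GB = 1,000,000,000 bytes
Per item: 362.85 MB = 362,850,000 bytes
⌊1,000,000,000 / 362,850,000⌋ = 2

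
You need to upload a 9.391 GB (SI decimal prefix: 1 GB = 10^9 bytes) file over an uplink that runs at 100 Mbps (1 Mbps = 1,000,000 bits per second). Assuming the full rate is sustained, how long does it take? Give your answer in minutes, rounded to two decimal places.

9.391 GB = 9,391,000,000 bytes = 75,128,000,000 bits
100 Mbps = 100,000,000 bits/s
time = 75,128,000,000 / 100,000,000 = 751.280 s
751.280 s / 60 = 12.52 minutes

12.52 minutes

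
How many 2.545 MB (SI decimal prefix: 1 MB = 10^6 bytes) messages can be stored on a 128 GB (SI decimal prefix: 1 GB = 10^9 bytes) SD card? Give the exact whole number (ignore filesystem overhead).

Capacity: 128 GB = 128,000,000,000 bytes
Per item: 2.545 MB = 2,545,000 bytes
⌊128,000,000,000 / 2,545,000⌋ = 50,294

50,294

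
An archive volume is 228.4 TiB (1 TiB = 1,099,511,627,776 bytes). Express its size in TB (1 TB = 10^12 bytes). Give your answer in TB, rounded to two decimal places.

228.4 TiB = 228.4 × 2^40 bytes = 251,128,455,784,038.4 bytes
1 TB = 10^12 bytes = 1,000,000,000,000 bytes
251,128,455,784,038.4 / 1,000,000,000,000 = 251.13 TB

251.13 TB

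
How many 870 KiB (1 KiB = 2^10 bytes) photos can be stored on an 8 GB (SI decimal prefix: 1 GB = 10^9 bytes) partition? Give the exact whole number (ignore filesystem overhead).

8,979

Capacity: 8 GB = 8,000,000,000 bytes
Per item: 870 KiB = 890,880 bytes
⌊8,000,000,000 / 890,880⌋ = 8,979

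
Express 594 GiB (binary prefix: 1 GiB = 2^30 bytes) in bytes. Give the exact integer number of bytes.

594 × 1,073,741,824 = 637,802,643,456 bytes  (1 GiB = 2^30 bytes)

637,802,643,456 bytes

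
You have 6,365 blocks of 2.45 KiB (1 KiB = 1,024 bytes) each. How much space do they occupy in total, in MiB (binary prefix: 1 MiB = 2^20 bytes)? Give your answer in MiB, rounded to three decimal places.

Total = 6,365 × 2.45 KiB = 15594.25 KiB
= 15594.25 × 1,024 bytes = 15,968,512 bytes
1 MiB = 1,048,576 bytes
15,968,512 / 1,048,576 = 15.229 MiB

15.229 MiB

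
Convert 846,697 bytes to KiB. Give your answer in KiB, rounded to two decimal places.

846,697 bytes given.
1 KiB = 2^10 bytes = 1,024 bytes
846,697 / 1,024 = 826.85 KiB

826.85 KiB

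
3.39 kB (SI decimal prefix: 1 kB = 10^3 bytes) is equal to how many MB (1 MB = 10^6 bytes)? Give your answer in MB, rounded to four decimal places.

3.39 kB × 1,000 bytes/kB = 3,390 bytes
1 MB = 1,000,000 bytes
3,390 / 1,000,000 = 0.0034 MB

0.0034 MB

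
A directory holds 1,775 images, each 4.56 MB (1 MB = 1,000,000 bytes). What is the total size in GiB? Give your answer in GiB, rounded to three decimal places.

Total = 1,775 × 4.56 MB = 8094 MB
= 8094 × 1,000,000 bytes = 8,094,000,000 bytes
1 GiB = 1,073,741,824 bytes
8,094,000,000 / 1,073,741,824 = 7.538 GiB

7.538 GiB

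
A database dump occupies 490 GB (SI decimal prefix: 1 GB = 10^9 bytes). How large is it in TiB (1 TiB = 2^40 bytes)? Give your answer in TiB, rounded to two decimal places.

490 GB = 490 × 10^9 bytes = 490,000,000,000 bytes
1 TiB = 2^40 bytes = 1,099,511,627,776 bytes
490,000,000,000 / 1,099,511,627,776 = 0.45 TiB

0.45 TiB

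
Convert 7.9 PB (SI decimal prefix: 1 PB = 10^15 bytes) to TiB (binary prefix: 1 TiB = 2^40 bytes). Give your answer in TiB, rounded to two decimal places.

7.9 PB × 1,000,000,000,000,000 bytes/PB = 7,900,000,000,000,000 bytes
1 TiB = 2^40 bytes = 1,099,511,627,776 bytes
7,900,000,000,000,000 / 1,099,511,627,776 = 7,185.01 TiB

7,185.01 TiB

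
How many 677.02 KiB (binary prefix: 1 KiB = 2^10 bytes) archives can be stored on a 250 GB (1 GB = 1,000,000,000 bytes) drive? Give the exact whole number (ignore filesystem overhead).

Capacity: 250 GB = 250,000,000,000 bytes
Per item: 677.02 KiB = 693,268.48 bytes
⌊250,000,000,000 / 693,268.48⌋ = 360,610

360,610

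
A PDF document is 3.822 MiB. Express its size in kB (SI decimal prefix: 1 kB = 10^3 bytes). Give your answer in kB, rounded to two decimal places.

4,007.66 kB

3.822 MiB = 3.822 × 2^20 bytes = 4,007,657.472 bytes
1 kB = 1,000 bytes
4,007,657.472 / 1,000 = 4,007.66 kB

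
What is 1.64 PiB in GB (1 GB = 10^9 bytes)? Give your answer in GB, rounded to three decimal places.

1.64 PiB × 1,125,899,906,842,624 bytes/PiB = 1,846,475,847,221,903.36 bytes
1 GB = 10^9 bytes = 1,000,000,000 bytes
1,846,475,847,221,903.36 / 1,000,000,000 = 1,846,475.847 GB

1,846,475.847 GB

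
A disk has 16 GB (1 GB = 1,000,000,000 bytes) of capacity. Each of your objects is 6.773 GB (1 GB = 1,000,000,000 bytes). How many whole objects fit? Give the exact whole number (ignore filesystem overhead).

2

Capacity: 16 GB = 16,000,000,000 bytes
Per item: 6.773 GB = 6,773,000,000 bytes
⌊16,000,000,000 / 6,773,000,000⌋ = 2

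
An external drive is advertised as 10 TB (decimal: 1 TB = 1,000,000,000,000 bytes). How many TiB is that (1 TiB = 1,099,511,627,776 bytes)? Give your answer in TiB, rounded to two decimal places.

10 TB × 1,000,000,000,000 bytes/TB = 10,000,000,000,000 bytes
1 TiB = 1,099,511,627,776 bytes
10,000,000,000,000 / 1,099,511,627,776 = 9.09 TiB

9.09 TiB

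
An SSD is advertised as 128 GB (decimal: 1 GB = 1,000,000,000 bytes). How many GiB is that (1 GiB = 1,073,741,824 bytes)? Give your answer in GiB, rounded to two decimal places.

128 GB = 128 × 10^9 bytes = 128,000,000,000 bytes
1 GiB = 1,073,741,824 bytes
128,000,000,000 / 1,073,741,824 = 119.21 GiB

119.21 GiB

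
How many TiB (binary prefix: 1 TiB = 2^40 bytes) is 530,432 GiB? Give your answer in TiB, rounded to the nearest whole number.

530,432 GiB × 1,073,741,824 bytes/GiB = 569,547,023,187,968 bytes
1 TiB = 1,099,511,627,776 bytes
569,547,023,187,968 / 1,099,511,627,776 = 518 TiB

518 TiB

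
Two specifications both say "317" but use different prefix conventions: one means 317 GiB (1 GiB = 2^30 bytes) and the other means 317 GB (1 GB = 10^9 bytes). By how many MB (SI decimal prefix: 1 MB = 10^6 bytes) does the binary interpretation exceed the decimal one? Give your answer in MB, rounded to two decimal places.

23,376.16 MB

317 GiB = 317 × 1,073,741,824 = 340,376,158,208 bytes
317 GB = 317 × 1,000,000,000 = 317,000,000,000 bytes
difference = 23,376,158,208 bytes
23,376,158,208 / 1,000,000 = 23,376.16 MB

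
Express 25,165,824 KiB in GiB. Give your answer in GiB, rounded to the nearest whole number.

24 GiB

25,165,824 KiB × 1,024 bytes/KiB = 25,769,803,776 bytes
1 GiB = 2^30 bytes = 1,073,741,824 bytes
25,769,803,776 / 1,073,741,824 = 24 GiB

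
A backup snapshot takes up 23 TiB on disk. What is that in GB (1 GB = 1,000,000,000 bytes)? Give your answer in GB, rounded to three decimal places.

25,288.767 GB

23 TiB × 1,099,511,627,776 bytes/TiB = 25,288,767,438,848 bytes
1 GB = 1,000,000,000 bytes
25,288,767,438,848 / 1,000,000,000 = 25,288.767 GB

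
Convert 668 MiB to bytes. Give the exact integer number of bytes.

700,448,768 bytes

668 × 1,048,576 = 700,448,768 bytes  (1 MiB = 2^20 bytes)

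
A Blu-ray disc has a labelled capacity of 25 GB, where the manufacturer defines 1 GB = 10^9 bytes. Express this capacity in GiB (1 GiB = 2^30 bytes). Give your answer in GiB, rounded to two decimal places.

23.28 GiB

25 GB = 25 × 10^9 bytes = 25,000,000,000 bytes
1 GiB = 2^30 bytes = 1,073,741,824 bytes
25,000,000,000 / 1,073,741,824 = 23.28 GiB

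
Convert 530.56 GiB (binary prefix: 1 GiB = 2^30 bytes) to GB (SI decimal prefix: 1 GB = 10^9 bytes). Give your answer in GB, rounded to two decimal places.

569.68 GB

530.56 GiB × 1,073,741,824 bytes/GiB = 569,684,462,141.44 bytes
1 GB = 1,000,000,000 bytes
569,684,462,141.44 / 1,000,000,000 = 569.68 GB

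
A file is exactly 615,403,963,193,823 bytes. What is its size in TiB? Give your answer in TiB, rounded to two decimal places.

615,403,963,193,823 bytes given.
1 TiB = 2^40 bytes = 1,099,511,627,776 bytes
615,403,963,193,823 / 1,099,511,627,776 = 559.71 TiB

559.71 TiB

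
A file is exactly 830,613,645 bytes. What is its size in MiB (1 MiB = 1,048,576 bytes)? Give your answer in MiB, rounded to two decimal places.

830,613,645 bytes given.
1 MiB = 1,048,576 bytes
830,613,645 / 1,048,576 = 792.13 MiB

792.13 MiB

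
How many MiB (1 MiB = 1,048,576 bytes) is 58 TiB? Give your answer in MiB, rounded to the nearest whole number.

58 TiB = 58 × 2^40 bytes = 63,771,674,411,008 bytes
1 MiB = 1,048,576 bytes
63,771,674,411,008 / 1,048,576 = 60,817,408 MiB

60,817,408 MiB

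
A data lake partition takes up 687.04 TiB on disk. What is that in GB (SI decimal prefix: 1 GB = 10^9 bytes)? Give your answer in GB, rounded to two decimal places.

755,408.47 GB

687.04 TiB = 687.04 × 2^40 bytes = 755,408,468,747,223.04 bytes
1 GB = 10^9 bytes = 1,000,000,000 bytes
755,408,468,747,223.04 / 1,000,000,000 = 755,408.47 GB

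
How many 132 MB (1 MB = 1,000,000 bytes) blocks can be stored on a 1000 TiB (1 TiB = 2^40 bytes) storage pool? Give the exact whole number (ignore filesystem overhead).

8,329,633

Capacity: 1000 TiB = 1,099,511,627,776,000 bytes
Per item: 132 MB = 132,000,000 bytes
⌊1,099,511,627,776,000 / 132,000,000⌋ = 8,329,633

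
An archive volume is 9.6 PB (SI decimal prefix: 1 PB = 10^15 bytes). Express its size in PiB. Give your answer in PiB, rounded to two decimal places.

9.6 PB = 9.6 × 10^15 bytes = 9,600,000,000,000,000 bytes
1 PiB = 1,125,899,906,842,624 bytes
9,600,000,000,000,000 / 1,125,899,906,842,624 = 8.53 PiB

8.53 PiB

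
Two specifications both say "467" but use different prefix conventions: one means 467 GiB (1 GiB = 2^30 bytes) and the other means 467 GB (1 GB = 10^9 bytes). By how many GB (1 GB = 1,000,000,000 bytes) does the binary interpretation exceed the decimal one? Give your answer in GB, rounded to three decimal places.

34.437 GB

467 GiB = 467 × 1,073,741,824 = 501,437,431,808 bytes
467 GB = 467 × 1,000,000,000 = 467,000,000,000 bytes
difference = 34,437,431,808 bytes
34,437,431,808 / 1,000,000,000 = 34.437 GB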